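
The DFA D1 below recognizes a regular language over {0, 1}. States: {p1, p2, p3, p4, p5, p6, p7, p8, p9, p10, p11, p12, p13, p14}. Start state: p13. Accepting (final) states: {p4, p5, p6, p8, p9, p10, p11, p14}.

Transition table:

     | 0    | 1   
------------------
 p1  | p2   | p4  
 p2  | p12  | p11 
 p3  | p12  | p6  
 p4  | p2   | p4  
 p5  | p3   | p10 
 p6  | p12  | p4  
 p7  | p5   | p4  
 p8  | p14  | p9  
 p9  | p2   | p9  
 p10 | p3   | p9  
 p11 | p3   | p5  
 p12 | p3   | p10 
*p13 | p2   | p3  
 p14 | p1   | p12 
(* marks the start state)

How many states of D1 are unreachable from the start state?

Starting at p13 and following transitions, the reachable set is {p2, p3, p4, p5, p6, p9, p10, p11, p12, p13}. That leaves p1, p7, p8, p14 unreachable — 4 in total.

4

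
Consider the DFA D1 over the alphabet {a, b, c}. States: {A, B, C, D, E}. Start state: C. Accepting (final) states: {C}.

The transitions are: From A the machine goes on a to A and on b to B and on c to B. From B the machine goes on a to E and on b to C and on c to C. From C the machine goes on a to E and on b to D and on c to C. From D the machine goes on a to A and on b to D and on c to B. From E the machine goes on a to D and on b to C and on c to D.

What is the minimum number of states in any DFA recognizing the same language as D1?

Initial partition by acceptance: {C} | {A,B,D,E}.
On input b, block {A,B,D,E} splits into {A,D} and {B,E}.
On input b, block {A,D} splits into {A} and {D}.
Split {B,E} by δ(·,a) → {B} and {E}.
Stable partition: {C} | {A} | {B} | {D} | {E} — 5 equivalence classes.

5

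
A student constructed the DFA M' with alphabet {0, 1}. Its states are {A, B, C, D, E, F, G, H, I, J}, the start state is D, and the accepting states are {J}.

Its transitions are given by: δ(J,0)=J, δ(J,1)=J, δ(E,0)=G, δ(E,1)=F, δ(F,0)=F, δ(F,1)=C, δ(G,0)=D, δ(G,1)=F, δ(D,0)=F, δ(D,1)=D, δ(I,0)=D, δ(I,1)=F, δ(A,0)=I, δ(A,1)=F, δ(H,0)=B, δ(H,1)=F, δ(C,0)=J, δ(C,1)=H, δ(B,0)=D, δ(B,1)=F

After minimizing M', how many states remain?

States {A,E,G,I} cannot be reached from the start state, so discard them.
Initial partition by acceptance: {J} | {B,C,D,F,H}.
On input 0, block {B,C,D,F,H} splits into {B,D,F,H} and {C}.
Split {B,D,F,H} by δ(·,1) → {B,D,H} and {F}.
Split {B,D,H} by δ(·,0) → {B,H} and {D}.
Split {B,H} by δ(·,0) → {B} and {H}.
Stable partition: {J} | {B} | {C} | {F} | {D} | {H} — 6 equivalence classes.

6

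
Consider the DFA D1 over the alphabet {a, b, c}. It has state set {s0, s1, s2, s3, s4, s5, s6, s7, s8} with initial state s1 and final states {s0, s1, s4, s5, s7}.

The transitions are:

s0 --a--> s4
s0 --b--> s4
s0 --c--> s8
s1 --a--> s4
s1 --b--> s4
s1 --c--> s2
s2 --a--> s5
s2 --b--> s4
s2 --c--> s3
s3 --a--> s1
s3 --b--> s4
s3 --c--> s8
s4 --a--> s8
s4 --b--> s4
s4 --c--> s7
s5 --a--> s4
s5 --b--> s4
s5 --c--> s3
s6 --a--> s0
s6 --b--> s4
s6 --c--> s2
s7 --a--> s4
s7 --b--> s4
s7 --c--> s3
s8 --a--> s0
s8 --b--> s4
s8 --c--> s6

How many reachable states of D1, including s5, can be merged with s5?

All states are reachable from the start state.
P0 = {s0,s1,s4,s5,s7} | {s2,s3,s6,s8}.
Refine {s0,s1,s4,s5,s7} on symbol a: members go to different blocks, giving {s0,s1,s5,s7} and {s4}.
Stable partition: {s0,s1,s5,s7} | {s2,s3,s6,s8} | {s4} — 3 equivalence classes.
State s5 belongs to the block {s0,s1,s5,s7}, which has 4 states.

4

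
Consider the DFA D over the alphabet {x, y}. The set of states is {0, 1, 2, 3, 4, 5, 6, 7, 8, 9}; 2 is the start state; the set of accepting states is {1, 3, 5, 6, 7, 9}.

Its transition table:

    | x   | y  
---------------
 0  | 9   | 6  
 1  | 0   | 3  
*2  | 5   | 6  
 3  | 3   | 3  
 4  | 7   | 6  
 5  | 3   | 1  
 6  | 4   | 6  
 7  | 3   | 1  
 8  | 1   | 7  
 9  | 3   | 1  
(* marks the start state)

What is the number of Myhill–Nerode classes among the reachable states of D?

First remove the unreachable states {8}; 9 states remain.
Initial partition by acceptance: {1,3,5,6,7,9} | {0,2,4}.
On input x, block {1,3,5,6,7,9} splits into {3,5,7,9} and {1,6}.
Refine {3,5,7,9} on symbol y: members go to different blocks, giving {5,7,9} and {3}.
On input y, block {1,6} splits into {1} and {6}.
The partition is now stable with 5 blocks: {5,7,9} | {0,2,4} | {1} | {3} | {6}.

5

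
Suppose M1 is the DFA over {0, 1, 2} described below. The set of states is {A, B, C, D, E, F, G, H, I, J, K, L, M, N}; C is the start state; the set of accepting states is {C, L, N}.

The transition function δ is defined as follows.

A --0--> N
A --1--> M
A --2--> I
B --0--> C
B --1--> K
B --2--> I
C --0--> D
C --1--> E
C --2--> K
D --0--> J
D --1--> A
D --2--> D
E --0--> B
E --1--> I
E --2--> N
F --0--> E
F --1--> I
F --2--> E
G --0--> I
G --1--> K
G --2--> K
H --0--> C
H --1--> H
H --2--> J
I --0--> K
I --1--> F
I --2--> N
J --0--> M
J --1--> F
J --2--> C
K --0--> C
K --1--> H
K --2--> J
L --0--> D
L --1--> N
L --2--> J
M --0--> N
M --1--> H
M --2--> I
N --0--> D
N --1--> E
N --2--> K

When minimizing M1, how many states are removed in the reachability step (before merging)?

No path from C leads to G, L; the other 12 states are all reachable.

2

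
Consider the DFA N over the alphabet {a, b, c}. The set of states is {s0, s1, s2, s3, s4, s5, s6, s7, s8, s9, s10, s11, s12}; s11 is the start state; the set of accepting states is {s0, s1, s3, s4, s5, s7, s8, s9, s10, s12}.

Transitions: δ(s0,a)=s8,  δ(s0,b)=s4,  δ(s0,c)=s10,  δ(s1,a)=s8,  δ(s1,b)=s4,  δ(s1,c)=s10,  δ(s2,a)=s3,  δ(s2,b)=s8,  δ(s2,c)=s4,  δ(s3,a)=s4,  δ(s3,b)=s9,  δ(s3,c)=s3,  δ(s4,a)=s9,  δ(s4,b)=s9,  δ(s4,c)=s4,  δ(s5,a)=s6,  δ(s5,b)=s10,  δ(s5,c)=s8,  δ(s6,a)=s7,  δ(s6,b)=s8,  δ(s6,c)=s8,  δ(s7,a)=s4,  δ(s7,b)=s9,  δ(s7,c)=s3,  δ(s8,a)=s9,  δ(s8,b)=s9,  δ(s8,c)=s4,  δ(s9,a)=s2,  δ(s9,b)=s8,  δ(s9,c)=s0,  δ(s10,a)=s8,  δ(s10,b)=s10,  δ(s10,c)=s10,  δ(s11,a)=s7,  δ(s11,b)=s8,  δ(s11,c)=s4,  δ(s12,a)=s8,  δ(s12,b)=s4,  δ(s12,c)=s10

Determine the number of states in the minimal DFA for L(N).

6

States {s1,s5,s6,s12} cannot be reached from the start state, so discard them.
P0 = {s0,s3,s4,s7,s8,s9,s10} | {s2,s11}.
Refine {s0,s3,s4,s7,s8,s9,s10} on symbol a: members go to different blocks, giving {s0,s3,s4,s7,s8,s10} and {s9}.
Refine {s0,s3,s4,s7,s8,s10} on symbol a: members go to different blocks, giving {s0,s3,s7,s10} and {s4,s8}.
On input b, block {s0,s3,s7,s10} splits into {s3,s7} and {s0} and {s10}.
No further refinement is possible. Final partition (6 blocks): {s3,s7} | {s2,s11} | {s9} | {s4,s8} | {s0} | {s10}.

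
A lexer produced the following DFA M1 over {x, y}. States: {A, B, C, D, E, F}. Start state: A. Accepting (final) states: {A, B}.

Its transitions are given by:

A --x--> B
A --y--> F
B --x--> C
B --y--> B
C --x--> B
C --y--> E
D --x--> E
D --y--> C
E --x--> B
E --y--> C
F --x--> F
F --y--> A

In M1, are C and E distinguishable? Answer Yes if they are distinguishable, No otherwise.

States {D} cannot be reached from the start state, so discard them.
Start with accepting vs non-accepting: {A,B} | {C,E,F}.
On input x, block {A,B} splits into {A} and {B}.
On input x, block {C,E,F} splits into {C,E} and {F}.
Stable partition: {A} | {C,E} | {B} | {F} — 4 equivalence classes.
C and E lie in the same block of the stable partition, so they are equivalent — no string distinguishes them.

No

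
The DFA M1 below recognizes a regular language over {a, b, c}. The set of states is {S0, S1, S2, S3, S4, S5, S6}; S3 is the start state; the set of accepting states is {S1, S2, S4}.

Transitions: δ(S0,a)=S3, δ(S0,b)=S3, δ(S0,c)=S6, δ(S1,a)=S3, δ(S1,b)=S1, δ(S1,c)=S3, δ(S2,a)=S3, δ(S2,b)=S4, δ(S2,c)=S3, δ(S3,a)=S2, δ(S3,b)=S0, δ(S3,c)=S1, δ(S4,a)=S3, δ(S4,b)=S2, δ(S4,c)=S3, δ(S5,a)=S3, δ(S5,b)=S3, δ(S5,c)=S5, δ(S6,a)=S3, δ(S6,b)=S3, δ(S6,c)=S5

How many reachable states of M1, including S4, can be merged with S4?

Every state is reachable, so we keep all 7.
Initial partition by acceptance: {S1,S2,S4} | {S0,S3,S5,S6}.
On input a, block {S0,S3,S5,S6} splits into {S0,S5,S6} and {S3}.
No further refinement is possible. Final partition (3 blocks): {S1,S2,S4} | {S0,S5,S6} | {S3}.
The equivalence class containing S4 is {S1,S2,S4}, of size 3.

3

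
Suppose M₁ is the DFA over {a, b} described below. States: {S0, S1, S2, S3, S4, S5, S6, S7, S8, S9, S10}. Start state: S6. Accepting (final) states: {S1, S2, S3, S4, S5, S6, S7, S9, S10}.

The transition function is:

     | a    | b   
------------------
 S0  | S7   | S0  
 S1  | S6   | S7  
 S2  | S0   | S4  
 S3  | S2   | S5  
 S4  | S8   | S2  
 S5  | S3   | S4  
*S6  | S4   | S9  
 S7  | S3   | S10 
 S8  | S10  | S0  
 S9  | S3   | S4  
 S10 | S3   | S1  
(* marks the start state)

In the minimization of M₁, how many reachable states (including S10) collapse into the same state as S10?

3

All states are reachable from the start state.
Start with accepting vs non-accepting: {S1,S2,S3,S4,S5,S6,S7,S9,S10} | {S0,S8}.
Split {S1,S2,S3,S4,S5,S6,S7,S9,S10} by δ(·,a) → {S1,S3,S5,S6,S7,S9,S10} and {S2,S4}.
Split {S1,S3,S5,S6,S7,S9,S10} by δ(·,a) → {S1,S5,S7,S9,S10} and {S3,S6}.
Refine {S1,S5,S7,S9,S10} on symbol b: members go to different blocks, giving {S1,S7,S10} and {S5,S9}.
No further refinement is possible. Final partition (5 blocks): {S1,S7,S10} | {S0,S8} | {S2,S4} | {S3,S6} | {S5,S9}.
The equivalence class containing S10 is {S1,S7,S10}, of size 3.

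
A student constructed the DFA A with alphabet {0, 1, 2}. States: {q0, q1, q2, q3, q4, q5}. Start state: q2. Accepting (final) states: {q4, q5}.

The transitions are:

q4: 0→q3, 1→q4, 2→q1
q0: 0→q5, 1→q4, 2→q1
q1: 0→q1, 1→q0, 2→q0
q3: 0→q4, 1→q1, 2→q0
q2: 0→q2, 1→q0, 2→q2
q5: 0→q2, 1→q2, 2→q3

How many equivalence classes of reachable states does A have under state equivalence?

Start with accepting vs non-accepting: {q4,q5} | {q0,q1,q2,q3}.
Refine {q4,q5} on symbol 1: members go to different blocks, giving {q4} and {q5}.
Refine {q0,q1,q2,q3} on symbol 0: members go to different blocks, giving {q1,q2} and {q0} and {q3}.
Split {q1,q2} by δ(·,2) → {q1} and {q2}.
No further refinement is possible. Final partition (6 blocks): {q4} | {q1} | {q5} | {q0} | {q3} | {q2}.

6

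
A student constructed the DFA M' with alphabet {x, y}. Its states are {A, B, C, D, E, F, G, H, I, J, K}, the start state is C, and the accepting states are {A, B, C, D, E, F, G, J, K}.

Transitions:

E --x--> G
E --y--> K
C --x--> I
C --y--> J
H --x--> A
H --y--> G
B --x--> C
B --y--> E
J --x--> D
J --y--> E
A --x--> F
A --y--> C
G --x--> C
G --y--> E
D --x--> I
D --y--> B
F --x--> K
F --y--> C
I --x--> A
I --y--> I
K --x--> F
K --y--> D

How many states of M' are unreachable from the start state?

No path from C leads to H; the other 10 states are all reachable.

1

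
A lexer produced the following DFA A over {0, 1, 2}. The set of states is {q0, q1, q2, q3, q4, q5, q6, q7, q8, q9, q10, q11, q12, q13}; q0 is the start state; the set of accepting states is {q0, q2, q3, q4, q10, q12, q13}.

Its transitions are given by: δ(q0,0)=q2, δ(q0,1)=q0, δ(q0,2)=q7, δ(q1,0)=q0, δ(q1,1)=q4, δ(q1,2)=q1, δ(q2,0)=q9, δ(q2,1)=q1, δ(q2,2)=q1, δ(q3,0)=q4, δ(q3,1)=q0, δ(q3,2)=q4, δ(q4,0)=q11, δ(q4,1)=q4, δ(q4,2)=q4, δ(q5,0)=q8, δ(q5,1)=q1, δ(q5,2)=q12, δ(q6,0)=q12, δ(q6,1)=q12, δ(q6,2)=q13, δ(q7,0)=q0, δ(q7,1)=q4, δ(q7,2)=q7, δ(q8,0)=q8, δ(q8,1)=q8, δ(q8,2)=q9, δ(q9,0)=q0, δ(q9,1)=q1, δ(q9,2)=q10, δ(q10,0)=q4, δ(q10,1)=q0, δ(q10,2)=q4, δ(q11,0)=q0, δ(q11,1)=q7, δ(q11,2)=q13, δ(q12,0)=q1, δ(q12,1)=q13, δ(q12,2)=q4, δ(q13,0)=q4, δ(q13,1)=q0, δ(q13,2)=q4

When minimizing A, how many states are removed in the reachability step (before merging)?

5

BFS from q0 reaches {q0, q1, q2, q4, q7, q9, q10, q11, q13}; the 5 state(s) q3, q5, q6, q8, q12 are never visited.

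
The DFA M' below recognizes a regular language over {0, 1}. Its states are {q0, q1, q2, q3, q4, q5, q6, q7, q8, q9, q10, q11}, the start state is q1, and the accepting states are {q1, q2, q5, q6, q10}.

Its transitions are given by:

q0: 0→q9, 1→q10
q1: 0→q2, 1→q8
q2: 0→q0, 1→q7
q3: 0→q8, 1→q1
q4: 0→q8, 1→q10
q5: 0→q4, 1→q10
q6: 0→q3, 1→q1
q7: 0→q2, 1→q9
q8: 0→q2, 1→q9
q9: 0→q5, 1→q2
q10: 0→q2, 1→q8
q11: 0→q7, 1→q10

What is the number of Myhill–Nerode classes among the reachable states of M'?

7

Reachable states from the start: {q0,q1,q2,q4,q5,q7,q8,q9,q10}. Unreachable: {q3,q6,q11} — drop them.
Start with accepting vs non-accepting: {q1,q2,q5,q10} | {q0,q4,q7,q8,q9}.
Split {q1,q2,q5,q10} by δ(·,0) → {q1,q10} and {q2,q5}.
On input 0, block {q0,q4,q7,q8,q9} splits into {q7,q8,q9} and {q0,q4}.
On input 1, block {q7,q8,q9} splits into {q7,q8} and {q9}.
Split {q2,q5} by δ(·,1) → {q2} and {q5}.
Split {q0,q4} by δ(·,0) → {q0} and {q4}.
Stable partition: {q1,q10} | {q7,q8} | {q2} | {q0} | {q9} | {q5} | {q4} — 7 equivalence classes.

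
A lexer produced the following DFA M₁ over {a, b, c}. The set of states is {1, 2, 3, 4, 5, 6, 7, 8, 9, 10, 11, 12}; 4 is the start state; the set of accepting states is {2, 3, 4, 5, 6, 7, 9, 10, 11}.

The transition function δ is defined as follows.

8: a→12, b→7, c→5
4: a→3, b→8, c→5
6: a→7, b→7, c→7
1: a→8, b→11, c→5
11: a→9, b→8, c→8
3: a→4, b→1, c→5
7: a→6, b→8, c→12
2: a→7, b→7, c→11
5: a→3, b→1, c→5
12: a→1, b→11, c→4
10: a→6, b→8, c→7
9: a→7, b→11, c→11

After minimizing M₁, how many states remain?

Reachable states from the start: {1,3,4,5,6,7,8,9,11,12}. Unreachable: {2,10} — drop them.
Initial partition by acceptance: {3,4,5,6,7,9,11} | {1,8,12}.
Refine {3,4,5,6,7,9,11} on symbol b: members go to different blocks, giving {3,4,5,7,11} and {6,9}.
Split {3,4,5,7,11} by δ(·,a) → {3,4,5} and {7,11}.
No further refinement is possible. Final partition (4 blocks): {3,4,5} | {1,8,12} | {6,9} | {7,11}.

4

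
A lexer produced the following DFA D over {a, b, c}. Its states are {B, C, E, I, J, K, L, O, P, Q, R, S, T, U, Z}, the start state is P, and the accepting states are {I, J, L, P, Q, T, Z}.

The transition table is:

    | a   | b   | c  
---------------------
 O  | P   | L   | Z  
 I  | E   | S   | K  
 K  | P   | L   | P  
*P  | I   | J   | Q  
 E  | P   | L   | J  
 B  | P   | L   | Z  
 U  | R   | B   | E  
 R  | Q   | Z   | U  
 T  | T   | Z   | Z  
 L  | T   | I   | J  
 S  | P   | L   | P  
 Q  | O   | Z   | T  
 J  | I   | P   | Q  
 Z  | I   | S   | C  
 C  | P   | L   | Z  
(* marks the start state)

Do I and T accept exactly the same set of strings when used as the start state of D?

No

First remove the unreachable states {B,R,U}; 12 states remain.
P0 = {I,J,L,P,Q,T,Z} | {C,E,K,O,S}.
On input a, block {I,J,L,P,Q,T,Z} splits into {J,L,P,T,Z} and {I,Q}.
Split {J,L,P,T,Z} by δ(·,a) → {J,P,Z} and {L,T}.
Refine {J,P,Z} on symbol b: members go to different blocks, giving {J,P} and {Z}.
On input c, block {C,E,K,O,S} splits into {E,K,S} and {C,O}.
On input a, block {I,Q} splits into {I} and {Q}.
On input b, block {L,T} splits into {T} and {L}.
No further refinement is possible. Final partition (8 blocks): {J,P} | {E,K,S} | {I} | {T} | {Z} | {C,O} | {Q} | {L}.
I and T end up in different blocks, so they are distinguishable. For instance, the string 'a' is accepted from only T.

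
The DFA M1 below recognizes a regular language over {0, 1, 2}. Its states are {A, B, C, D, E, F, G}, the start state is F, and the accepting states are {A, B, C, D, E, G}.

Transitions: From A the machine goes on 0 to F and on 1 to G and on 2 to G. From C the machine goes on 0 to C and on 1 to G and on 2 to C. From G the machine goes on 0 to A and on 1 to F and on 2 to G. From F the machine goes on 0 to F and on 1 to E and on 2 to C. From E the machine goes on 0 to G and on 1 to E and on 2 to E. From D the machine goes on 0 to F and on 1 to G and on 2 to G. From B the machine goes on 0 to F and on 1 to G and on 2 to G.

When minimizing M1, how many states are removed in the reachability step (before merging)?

2

Starting at F and following transitions, the reachable set is {A, C, E, F, G}. That leaves B, D unreachable — 2 in total.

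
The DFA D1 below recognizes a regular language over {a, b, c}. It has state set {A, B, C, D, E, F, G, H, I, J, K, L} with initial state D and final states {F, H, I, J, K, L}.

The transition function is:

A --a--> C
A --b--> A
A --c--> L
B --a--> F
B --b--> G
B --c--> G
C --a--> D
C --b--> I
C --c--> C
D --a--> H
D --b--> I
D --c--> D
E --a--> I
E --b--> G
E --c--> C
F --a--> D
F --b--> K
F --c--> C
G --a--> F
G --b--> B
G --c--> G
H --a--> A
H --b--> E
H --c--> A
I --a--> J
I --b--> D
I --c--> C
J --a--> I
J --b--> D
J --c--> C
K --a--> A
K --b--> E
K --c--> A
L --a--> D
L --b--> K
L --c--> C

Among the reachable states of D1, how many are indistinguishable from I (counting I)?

2

Start with accepting vs non-accepting: {F,H,I,J,K,L} | {A,B,C,D,E,G}.
On input a, block {F,H,I,J,K,L} splits into {F,H,K,L} and {I,J}.
On input b, block {F,H,K,L} splits into {F,L} and {H,K}.
Split {A,B,C,D,E,G} by δ(·,a) → {A,C} and {B,G} and {D} and {E}.
On input a, block {A,C} splits into {A} and {C}.
No further refinement is possible. Final partition (8 blocks): {F,L} | {A} | {I,J} | {H,K} | {B,G} | {D} | {E} | {C}.
The equivalence class containing I is {I,J}, of size 2.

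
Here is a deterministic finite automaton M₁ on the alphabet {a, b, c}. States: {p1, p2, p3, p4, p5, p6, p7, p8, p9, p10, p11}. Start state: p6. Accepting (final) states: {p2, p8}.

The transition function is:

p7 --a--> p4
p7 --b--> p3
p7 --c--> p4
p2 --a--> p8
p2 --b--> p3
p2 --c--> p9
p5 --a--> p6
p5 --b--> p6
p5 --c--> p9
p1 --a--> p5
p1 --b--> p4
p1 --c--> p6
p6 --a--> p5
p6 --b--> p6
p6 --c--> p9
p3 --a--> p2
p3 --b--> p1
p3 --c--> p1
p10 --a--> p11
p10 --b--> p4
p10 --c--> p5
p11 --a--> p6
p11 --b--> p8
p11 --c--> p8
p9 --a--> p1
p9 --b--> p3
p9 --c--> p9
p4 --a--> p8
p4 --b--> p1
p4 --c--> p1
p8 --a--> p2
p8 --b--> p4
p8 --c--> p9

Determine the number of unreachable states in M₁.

3

Starting at p6 and following transitions, the reachable set is {p1, p2, p3, p4, p5, p6, p8, p9}. That leaves p7, p10, p11 unreachable — 3 in total.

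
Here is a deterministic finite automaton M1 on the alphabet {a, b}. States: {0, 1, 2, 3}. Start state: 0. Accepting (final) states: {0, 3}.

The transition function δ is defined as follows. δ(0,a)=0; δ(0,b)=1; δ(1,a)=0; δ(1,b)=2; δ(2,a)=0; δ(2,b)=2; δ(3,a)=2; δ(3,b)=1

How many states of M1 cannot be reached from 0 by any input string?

1

BFS from 0 reaches {0, 1, 2}; the 1 state(s) 3 are never visited.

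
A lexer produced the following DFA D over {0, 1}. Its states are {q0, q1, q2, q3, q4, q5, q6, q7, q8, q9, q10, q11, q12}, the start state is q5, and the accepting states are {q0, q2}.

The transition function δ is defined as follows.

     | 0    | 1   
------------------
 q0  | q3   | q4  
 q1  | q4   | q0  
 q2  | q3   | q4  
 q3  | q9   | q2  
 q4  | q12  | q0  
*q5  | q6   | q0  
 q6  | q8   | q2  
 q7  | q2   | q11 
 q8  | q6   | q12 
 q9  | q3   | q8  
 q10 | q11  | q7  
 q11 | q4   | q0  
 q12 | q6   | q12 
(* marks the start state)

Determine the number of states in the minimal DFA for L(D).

4

States {q1,q7,q10,q11} cannot be reached from the start state, so discard them.
P0 = {q0,q2} | {q3,q4,q5,q6,q8,q9,q12}.
Split {q3,q4,q5,q6,q8,q9,q12} by δ(·,1) → {q3,q4,q5,q6} and {q8,q9,q12}.
On input 0, block {q3,q4,q5,q6} splits into {q3,q4,q6} and {q5}.
No further refinement is possible. Final partition (4 blocks): {q0,q2} | {q3,q4,q6} | {q8,q9,q12} | {q5}.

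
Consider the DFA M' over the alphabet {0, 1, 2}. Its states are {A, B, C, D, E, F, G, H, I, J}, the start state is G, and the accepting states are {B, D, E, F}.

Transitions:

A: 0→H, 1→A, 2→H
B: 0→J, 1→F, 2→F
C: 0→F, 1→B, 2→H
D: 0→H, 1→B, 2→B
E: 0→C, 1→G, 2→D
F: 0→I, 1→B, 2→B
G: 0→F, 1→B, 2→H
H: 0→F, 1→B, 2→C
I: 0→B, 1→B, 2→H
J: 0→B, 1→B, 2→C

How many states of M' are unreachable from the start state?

3

Starting at G and following transitions, the reachable set is {B, C, F, G, H, I, J}. That leaves A, D, E unreachable — 3 in total.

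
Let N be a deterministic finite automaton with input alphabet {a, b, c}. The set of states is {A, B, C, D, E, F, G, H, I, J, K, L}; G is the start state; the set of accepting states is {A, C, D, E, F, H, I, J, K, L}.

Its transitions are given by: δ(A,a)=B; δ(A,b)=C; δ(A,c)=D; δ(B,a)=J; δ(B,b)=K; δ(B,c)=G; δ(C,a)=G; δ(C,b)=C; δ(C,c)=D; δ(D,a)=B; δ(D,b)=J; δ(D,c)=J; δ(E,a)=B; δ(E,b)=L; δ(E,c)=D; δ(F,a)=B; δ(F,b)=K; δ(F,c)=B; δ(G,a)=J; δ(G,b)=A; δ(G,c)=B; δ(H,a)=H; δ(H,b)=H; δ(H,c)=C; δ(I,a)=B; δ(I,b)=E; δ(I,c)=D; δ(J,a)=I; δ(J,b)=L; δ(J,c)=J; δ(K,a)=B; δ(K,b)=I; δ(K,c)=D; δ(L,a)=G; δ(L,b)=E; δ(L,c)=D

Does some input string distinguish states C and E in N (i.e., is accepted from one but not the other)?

No

States {F,H} cannot be reached from the start state, so discard them.
Start with accepting vs non-accepting: {A,C,D,E,I,J,K,L} | {B,G}.
Refine {A,C,D,E,I,J,K,L} on symbol a: members go to different blocks, giving {A,C,D,E,I,K,L} and {J}.
Split {A,C,D,E,I,K,L} by δ(·,b) → {A,C,E,I,K,L} and {D}.
No further refinement is possible. Final partition (4 blocks): {A,C,E,I,K,L} | {B,G} | {J} | {D}.
C and E lie in the same block of the stable partition, so they are equivalent — no string distinguishes them.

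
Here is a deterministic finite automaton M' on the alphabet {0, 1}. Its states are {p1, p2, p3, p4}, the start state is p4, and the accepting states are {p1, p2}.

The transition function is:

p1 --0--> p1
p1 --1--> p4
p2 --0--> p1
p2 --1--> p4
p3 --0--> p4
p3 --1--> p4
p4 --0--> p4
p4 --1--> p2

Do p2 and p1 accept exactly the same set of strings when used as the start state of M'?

Yes

States {p3} cannot be reached from the start state, so discard them.
Start with accepting vs non-accepting: {p1,p2} | {p4}.
No further refinement is possible. Final partition (2 blocks): {p1,p2} | {p4}.
p2 and p1 lie in the same block of the stable partition, so they are equivalent — no string distinguishes them.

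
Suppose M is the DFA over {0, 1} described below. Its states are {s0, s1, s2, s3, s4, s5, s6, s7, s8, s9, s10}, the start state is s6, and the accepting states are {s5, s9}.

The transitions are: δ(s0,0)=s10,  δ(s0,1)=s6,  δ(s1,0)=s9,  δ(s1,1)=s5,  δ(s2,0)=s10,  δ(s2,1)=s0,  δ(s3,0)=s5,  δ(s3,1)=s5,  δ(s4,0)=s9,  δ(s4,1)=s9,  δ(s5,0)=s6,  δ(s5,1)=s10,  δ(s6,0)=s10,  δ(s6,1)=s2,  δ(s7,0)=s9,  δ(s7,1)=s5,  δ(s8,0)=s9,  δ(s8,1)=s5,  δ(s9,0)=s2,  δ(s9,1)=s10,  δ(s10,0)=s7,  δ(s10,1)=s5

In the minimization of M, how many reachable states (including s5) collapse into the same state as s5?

First remove the unreachable states {s1,s3,s4,s8}; 7 states remain.
P0 = {s5,s9} | {s0,s2,s6,s7,s10}.
On input 0, block {s0,s2,s6,s7,s10} splits into {s0,s2,s6,s10} and {s7}.
Refine {s0,s2,s6,s10} on symbol 0: members go to different blocks, giving {s0,s2,s6} and {s10}.
No further refinement is possible. Final partition (4 blocks): {s5,s9} | {s0,s2,s6} | {s7} | {s10}.
State s5 belongs to the block {s5,s9}, which has 2 states.

2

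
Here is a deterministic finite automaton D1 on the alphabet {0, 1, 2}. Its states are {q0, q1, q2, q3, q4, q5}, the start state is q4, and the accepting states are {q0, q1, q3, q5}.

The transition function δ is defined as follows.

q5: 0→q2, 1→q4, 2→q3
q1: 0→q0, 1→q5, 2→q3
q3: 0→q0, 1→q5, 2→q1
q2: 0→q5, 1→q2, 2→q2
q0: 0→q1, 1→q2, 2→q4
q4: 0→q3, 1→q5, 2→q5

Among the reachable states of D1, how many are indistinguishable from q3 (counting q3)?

2

All states are reachable from the start state.
Start with accepting vs non-accepting: {q0,q1,q3,q5} | {q2,q4}.
Refine {q0,q1,q3,q5} on symbol 0: members go to different blocks, giving {q0,q1,q3} and {q5}.
Refine {q0,q1,q3} on symbol 1: members go to different blocks, giving {q1,q3} and {q0}.
Refine {q2,q4} on symbol 0: members go to different blocks, giving {q2} and {q4}.
No further refinement is possible. Final partition (5 blocks): {q1,q3} | {q2} | {q5} | {q0} | {q4}.
The equivalence class containing q3 is {q1,q3}, of size 2.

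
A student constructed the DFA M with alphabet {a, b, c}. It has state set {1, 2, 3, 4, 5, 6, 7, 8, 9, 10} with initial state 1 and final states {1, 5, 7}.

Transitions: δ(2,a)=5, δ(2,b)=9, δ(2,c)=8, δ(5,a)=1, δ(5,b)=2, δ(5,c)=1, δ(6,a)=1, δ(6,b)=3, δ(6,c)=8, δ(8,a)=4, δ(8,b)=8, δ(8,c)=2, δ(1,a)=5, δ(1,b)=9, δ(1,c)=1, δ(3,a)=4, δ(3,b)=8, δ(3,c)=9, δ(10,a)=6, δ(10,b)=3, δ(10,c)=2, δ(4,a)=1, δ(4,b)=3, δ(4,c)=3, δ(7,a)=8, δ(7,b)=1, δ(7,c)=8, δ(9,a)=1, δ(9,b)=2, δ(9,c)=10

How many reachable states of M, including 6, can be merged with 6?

States {7} cannot be reached from the start state, so discard them.
P0 = {1,5} | {2,3,4,6,8,9,10}.
Split {2,3,4,6,8,9,10} by δ(·,a) → {2,4,6,9} and {3,8,10}.
Split {2,4,6,9} by δ(·,b) → {2,9} and {4,6}.
The partition is now stable with 4 blocks: {1,5} | {2,9} | {3,8,10} | {4,6}.
State 6 belongs to the block {4,6}, which has 2 states.

2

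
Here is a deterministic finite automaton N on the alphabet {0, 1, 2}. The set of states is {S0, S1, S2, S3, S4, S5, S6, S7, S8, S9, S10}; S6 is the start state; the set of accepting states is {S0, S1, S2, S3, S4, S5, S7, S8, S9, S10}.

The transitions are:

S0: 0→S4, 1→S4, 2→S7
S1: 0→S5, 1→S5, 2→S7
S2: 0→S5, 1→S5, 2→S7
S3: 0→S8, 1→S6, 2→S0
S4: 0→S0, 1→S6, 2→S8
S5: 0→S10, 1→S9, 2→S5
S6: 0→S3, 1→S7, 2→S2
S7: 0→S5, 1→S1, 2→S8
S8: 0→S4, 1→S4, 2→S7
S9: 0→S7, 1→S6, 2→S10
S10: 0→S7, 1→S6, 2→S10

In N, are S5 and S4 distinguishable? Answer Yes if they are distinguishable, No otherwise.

Yes

P0 = {S0,S1,S2,S3,S4,S5,S7,S8,S9,S10} | {S6}.
Refine {S0,S1,S2,S3,S4,S5,S7,S8,S9,S10} on symbol 1: members go to different blocks, giving {S0,S1,S2,S5,S7,S8} and {S3,S4,S9,S10}.
On input 0, block {S0,S1,S2,S5,S7,S8} splits into {S0,S5,S8} and {S1,S2,S7}.
On input 2, block {S0,S5,S8} splits into {S0,S8} and {S5}.
Refine {S3,S4,S9,S10} on symbol 0: members go to different blocks, giving {S3,S4} and {S9,S10}.
Refine {S1,S2,S7} on symbol 1: members go to different blocks, giving {S1,S2} and {S7}.
Stable partition: {S0,S8} | {S6} | {S3,S4} | {S1,S2} | {S5} | {S9,S10} | {S7} — 7 equivalence classes.
S5 and S4 end up in different blocks, so they are distinguishable. For instance, the string '1' is accepted from only S5.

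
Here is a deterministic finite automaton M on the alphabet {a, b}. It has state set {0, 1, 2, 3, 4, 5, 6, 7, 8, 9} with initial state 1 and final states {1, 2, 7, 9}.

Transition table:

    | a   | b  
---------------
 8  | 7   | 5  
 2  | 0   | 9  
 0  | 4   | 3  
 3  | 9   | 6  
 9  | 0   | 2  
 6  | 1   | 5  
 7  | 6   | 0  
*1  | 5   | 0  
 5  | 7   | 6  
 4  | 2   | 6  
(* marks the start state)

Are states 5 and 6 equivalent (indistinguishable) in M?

States {8} cannot be reached from the start state, so discard them.
P0 = {1,2,7,9} | {0,3,4,5,6}.
Split {1,2,7,9} by δ(·,b) → {1,7} and {2,9}.
On input a, block {0,3,4,5,6} splits into {3,4} and {5,6} and {0}.
The partition is now stable with 5 blocks: {1,7} | {3,4} | {2,9} | {5,6} | {0}.
5 and 6 lie in the same block of the stable partition, so they are equivalent — no string distinguishes them.

Yes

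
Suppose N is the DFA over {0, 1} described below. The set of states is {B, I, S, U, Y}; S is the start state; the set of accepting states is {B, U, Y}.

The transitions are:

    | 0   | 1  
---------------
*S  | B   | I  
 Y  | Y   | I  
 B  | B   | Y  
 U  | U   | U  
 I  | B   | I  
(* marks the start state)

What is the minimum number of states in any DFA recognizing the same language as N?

Reachable states from the start: {B,I,S,Y}. Unreachable: {U} — drop them.
Start with accepting vs non-accepting: {B,Y} | {I,S}.
Split {B,Y} by δ(·,1) → {Y} and {B}.
The partition is now stable with 3 blocks: {Y} | {I,S} | {B}.

3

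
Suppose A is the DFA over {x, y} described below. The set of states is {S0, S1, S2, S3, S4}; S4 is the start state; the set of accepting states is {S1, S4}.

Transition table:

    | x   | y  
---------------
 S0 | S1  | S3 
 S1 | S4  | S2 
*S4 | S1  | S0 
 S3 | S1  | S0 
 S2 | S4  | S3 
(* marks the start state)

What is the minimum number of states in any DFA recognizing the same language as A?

All states are reachable from the start state.
P0 = {S1,S4} | {S0,S2,S3}.
No further refinement is possible. Final partition (2 blocks): {S1,S4} | {S0,S2,S3}.

2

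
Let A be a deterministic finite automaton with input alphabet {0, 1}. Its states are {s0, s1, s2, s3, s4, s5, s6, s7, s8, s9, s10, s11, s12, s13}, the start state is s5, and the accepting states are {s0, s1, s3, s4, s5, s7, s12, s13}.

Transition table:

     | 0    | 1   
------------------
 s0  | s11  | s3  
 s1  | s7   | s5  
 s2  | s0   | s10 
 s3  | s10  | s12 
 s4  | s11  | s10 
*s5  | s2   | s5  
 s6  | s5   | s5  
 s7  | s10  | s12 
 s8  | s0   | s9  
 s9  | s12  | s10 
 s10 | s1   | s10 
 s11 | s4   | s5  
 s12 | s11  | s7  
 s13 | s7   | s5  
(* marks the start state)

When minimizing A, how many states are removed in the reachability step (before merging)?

4

BFS from s5 reaches {s0, s1, s2, s3, s4, s5, s7, s10, s11, s12}; the 4 state(s) s6, s8, s9, s13 are never visited.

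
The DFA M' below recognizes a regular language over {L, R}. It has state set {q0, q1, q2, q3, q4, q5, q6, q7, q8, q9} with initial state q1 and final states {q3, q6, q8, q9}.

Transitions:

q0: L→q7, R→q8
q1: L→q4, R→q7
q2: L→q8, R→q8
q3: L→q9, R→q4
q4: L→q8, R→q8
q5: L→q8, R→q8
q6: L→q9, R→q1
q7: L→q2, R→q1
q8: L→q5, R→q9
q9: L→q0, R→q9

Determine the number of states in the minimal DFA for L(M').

5

States {q3,q6} cannot be reached from the start state, so discard them.
P0 = {q8,q9} | {q0,q1,q2,q4,q5,q7}.
On input L, block {q0,q1,q2,q4,q5,q7} splits into {q0,q1,q7} and {q2,q4,q5}.
Refine {q8,q9} on symbol L: members go to different blocks, giving {q8} and {q9}.
On input L, block {q0,q1,q7} splits into {q1,q7} and {q0}.
Stable partition: {q8} | {q1,q7} | {q2,q4,q5} | {q9} | {q0} — 5 equivalence classes.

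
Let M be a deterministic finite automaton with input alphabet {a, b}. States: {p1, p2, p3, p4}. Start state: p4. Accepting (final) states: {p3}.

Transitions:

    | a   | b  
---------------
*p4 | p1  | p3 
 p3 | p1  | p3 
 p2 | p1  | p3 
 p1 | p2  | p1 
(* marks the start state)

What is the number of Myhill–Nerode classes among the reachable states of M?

Start with accepting vs non-accepting: {p3} | {p1,p2,p4}.
Refine {p1,p2,p4} on symbol b: members go to different blocks, giving {p2,p4} and {p1}.
Stable partition: {p3} | {p2,p4} | {p1} — 3 equivalence classes.

3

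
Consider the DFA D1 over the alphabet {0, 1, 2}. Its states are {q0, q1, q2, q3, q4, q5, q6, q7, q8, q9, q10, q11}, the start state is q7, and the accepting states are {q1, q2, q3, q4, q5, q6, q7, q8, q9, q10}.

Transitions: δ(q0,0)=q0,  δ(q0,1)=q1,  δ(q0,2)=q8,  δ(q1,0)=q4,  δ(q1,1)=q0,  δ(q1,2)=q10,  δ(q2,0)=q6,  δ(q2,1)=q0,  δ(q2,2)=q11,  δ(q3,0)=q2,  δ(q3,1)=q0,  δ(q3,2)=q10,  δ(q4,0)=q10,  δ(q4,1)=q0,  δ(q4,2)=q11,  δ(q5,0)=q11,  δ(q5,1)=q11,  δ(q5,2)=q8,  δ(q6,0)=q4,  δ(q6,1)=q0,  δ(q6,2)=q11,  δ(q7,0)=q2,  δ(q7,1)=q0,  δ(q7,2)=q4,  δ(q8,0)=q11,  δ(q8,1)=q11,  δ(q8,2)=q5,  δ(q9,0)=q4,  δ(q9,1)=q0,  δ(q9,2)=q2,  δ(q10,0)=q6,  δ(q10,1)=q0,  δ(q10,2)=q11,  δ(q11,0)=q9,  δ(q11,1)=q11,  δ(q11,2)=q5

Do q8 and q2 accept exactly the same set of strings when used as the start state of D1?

No

Reachable states from the start: {q0,q1,q2,q4,q5,q6,q7,q8,q9,q10,q11}. Unreachable: {q3} — drop them.
Initial partition by acceptance: {q1,q2,q4,q5,q6,q7,q8,q9,q10} | {q0,q11}.
Refine {q1,q2,q4,q5,q6,q7,q8,q9,q10} on symbol 0: members go to different blocks, giving {q1,q2,q4,q6,q7,q9,q10} and {q5,q8}.
Refine {q1,q2,q4,q6,q7,q9,q10} on symbol 2: members go to different blocks, giving {q2,q4,q6,q10} and {q1,q7,q9}.
Refine {q0,q11} on symbol 0: members go to different blocks, giving {q0} and {q11}.
The partition is now stable with 5 blocks: {q2,q4,q6,q10} | {q0} | {q5,q8} | {q1,q7,q9} | {q11}.
q8 and q2 end up in different blocks, so they are distinguishable. For instance, the string '0' is accepted from only q2.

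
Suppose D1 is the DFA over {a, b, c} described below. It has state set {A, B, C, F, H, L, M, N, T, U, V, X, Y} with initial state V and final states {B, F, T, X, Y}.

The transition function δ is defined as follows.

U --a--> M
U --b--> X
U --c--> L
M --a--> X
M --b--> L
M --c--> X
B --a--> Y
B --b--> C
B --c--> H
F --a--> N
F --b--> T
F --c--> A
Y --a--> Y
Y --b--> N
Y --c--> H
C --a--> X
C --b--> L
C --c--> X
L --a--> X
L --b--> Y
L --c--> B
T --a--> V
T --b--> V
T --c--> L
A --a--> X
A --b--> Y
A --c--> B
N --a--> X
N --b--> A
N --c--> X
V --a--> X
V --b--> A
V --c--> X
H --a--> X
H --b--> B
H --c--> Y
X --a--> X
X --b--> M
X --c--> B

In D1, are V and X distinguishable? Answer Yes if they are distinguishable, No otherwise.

Yes

Reachable states from the start: {A,B,C,H,L,M,N,V,X,Y}. Unreachable: {F,T,U} — drop them.
Start with accepting vs non-accepting: {B,X,Y} | {A,C,H,L,M,N,V}.
Refine {B,X,Y} on symbol c: members go to different blocks, giving {B,Y} and {X}.
Refine {A,C,H,L,M,N,V} on symbol b: members go to different blocks, giving {C,M,N,V} and {A,H,L}.
No further refinement is possible. Final partition (4 blocks): {B,Y} | {C,M,N,V} | {X} | {A,H,L}.
V and X end up in different blocks, so they are distinguishable. For instance, the string 'ε' is accepted from only X.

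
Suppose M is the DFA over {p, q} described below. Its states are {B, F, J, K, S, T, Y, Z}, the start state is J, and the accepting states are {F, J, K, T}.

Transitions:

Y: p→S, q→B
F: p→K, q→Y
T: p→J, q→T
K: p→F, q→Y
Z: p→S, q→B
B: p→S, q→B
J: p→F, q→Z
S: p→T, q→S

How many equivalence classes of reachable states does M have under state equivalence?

4

All states are reachable from the start state.
P0 = {F,J,K,T} | {B,S,Y,Z}.
On input q, block {F,J,K,T} splits into {F,J,K} and {T}.
On input p, block {B,S,Y,Z} splits into {B,Y,Z} and {S}.
Stable partition: {F,J,K} | {B,Y,Z} | {T} | {S} — 4 equivalence classes.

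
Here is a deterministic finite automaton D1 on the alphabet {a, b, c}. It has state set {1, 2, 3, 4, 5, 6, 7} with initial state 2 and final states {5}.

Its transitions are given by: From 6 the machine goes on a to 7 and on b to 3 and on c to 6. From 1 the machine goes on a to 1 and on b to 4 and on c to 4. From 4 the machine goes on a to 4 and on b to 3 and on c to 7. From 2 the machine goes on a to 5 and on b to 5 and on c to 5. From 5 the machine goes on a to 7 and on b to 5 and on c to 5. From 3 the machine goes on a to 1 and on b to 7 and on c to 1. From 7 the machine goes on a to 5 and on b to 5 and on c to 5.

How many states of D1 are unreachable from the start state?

No path from 2 leads to 1, 3, 4, 6; the other 3 states are all reachable.

4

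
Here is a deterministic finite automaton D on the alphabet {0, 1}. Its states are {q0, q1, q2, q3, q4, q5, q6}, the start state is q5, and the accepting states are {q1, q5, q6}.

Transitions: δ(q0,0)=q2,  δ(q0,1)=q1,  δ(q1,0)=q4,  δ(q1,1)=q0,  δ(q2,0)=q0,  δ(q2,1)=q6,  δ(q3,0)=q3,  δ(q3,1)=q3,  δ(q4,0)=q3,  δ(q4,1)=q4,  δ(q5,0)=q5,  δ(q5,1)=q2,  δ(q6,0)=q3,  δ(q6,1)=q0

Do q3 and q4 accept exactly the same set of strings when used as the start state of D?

Yes

All states are reachable from the start state.
P0 = {q1,q5,q6} | {q0,q2,q3,q4}.
Split {q1,q5,q6} by δ(·,0) → {q1,q6} and {q5}.
Refine {q0,q2,q3,q4} on symbol 1: members go to different blocks, giving {q0,q2} and {q3,q4}.
The partition is now stable with 4 blocks: {q1,q6} | {q0,q2} | {q5} | {q3,q4}.
q3 and q4 lie in the same block of the stable partition, so they are equivalent — no string distinguishes them.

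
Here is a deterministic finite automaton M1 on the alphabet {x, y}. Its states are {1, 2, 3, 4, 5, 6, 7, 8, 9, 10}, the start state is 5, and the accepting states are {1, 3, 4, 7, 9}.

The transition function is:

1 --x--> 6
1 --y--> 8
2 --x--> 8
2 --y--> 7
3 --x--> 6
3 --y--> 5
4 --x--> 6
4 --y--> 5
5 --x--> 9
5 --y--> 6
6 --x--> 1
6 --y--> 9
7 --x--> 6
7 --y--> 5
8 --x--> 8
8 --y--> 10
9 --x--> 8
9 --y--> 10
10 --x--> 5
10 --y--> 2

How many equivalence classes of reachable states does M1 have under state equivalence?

8

States {3,4} cannot be reached from the start state, so discard them.
Initial partition by acceptance: {1,7,9} | {2,5,6,8,10}.
On input x, block {2,5,6,8,10} splits into {2,8,10} and {5,6}.
Refine {1,7,9} on symbol x: members go to different blocks, giving {1,7} and {9}.
On input y, block {1,7} splits into {1} and {7}.
Refine {2,8,10} on symbol x: members go to different blocks, giving {2,8} and {10}.
Split {2,8} by δ(·,y) → {2} and {8}.
Split {5,6} by δ(·,x) → {5} and {6}.
Stable partition: {1} | {2} | {5} | {9} | {7} | {10} | {8} | {6} — 8 equivalence classes.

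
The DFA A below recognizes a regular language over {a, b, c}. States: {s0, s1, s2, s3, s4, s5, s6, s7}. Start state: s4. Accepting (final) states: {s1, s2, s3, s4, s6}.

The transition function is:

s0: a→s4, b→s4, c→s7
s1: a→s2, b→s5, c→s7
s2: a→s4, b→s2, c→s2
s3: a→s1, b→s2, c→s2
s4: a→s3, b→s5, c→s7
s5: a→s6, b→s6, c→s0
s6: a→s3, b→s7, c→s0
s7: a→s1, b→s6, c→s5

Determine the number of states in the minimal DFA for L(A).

Initial partition by acceptance: {s1,s2,s3,s4,s6} | {s0,s5,s7}.
Split {s1,s2,s3,s4,s6} by δ(·,b) → {s1,s4,s6} and {s2,s3}.
Stable partition: {s1,s4,s6} | {s0,s5,s7} | {s2,s3} — 3 equivalence classes.

3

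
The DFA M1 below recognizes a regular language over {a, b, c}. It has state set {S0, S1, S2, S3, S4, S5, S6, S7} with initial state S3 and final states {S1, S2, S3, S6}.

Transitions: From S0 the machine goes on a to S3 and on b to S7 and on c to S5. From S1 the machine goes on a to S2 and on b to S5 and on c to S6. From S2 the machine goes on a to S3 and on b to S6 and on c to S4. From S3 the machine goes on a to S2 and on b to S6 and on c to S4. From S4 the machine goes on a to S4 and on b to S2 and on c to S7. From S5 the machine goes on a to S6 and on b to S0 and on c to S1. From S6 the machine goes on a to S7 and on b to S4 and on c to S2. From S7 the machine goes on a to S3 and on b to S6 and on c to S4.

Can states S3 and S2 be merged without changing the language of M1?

Yes

First remove the unreachable states {S0,S1,S5}; 5 states remain.
Initial partition by acceptance: {S2,S3,S6} | {S4,S7}.
Refine {S2,S3,S6} on symbol a: members go to different blocks, giving {S2,S3} and {S6}.
Refine {S4,S7} on symbol a: members go to different blocks, giving {S4} and {S7}.
Stable partition: {S2,S3} | {S4} | {S6} | {S7} — 4 equivalence classes.
S3 and S2 lie in the same block of the stable partition, so they are equivalent — no string distinguishes them.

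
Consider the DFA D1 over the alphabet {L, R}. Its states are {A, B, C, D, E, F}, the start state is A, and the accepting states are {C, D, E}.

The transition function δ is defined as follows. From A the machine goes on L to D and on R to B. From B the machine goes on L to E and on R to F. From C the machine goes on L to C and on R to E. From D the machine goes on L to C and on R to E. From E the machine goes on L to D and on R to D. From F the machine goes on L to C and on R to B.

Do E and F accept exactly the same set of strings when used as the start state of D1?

Every state is reachable, so we keep all 6.
P0 = {C,D,E} | {A,B,F}.
Stable partition: {C,D,E} | {A,B,F} — 2 equivalence classes.
E and F end up in different blocks, so they are distinguishable. For instance, the string 'ε' is accepted from only E.

No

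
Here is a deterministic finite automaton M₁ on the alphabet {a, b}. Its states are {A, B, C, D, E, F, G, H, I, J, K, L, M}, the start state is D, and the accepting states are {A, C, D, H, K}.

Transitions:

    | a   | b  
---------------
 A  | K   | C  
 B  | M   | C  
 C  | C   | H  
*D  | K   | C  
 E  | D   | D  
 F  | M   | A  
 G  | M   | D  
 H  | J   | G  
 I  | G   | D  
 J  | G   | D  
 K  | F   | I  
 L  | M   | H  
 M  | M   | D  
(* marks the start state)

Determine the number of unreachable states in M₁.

BFS from D reaches {A, C, D, F, G, H, I, J, K, M}; the 3 state(s) B, E, L are never visited.

3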